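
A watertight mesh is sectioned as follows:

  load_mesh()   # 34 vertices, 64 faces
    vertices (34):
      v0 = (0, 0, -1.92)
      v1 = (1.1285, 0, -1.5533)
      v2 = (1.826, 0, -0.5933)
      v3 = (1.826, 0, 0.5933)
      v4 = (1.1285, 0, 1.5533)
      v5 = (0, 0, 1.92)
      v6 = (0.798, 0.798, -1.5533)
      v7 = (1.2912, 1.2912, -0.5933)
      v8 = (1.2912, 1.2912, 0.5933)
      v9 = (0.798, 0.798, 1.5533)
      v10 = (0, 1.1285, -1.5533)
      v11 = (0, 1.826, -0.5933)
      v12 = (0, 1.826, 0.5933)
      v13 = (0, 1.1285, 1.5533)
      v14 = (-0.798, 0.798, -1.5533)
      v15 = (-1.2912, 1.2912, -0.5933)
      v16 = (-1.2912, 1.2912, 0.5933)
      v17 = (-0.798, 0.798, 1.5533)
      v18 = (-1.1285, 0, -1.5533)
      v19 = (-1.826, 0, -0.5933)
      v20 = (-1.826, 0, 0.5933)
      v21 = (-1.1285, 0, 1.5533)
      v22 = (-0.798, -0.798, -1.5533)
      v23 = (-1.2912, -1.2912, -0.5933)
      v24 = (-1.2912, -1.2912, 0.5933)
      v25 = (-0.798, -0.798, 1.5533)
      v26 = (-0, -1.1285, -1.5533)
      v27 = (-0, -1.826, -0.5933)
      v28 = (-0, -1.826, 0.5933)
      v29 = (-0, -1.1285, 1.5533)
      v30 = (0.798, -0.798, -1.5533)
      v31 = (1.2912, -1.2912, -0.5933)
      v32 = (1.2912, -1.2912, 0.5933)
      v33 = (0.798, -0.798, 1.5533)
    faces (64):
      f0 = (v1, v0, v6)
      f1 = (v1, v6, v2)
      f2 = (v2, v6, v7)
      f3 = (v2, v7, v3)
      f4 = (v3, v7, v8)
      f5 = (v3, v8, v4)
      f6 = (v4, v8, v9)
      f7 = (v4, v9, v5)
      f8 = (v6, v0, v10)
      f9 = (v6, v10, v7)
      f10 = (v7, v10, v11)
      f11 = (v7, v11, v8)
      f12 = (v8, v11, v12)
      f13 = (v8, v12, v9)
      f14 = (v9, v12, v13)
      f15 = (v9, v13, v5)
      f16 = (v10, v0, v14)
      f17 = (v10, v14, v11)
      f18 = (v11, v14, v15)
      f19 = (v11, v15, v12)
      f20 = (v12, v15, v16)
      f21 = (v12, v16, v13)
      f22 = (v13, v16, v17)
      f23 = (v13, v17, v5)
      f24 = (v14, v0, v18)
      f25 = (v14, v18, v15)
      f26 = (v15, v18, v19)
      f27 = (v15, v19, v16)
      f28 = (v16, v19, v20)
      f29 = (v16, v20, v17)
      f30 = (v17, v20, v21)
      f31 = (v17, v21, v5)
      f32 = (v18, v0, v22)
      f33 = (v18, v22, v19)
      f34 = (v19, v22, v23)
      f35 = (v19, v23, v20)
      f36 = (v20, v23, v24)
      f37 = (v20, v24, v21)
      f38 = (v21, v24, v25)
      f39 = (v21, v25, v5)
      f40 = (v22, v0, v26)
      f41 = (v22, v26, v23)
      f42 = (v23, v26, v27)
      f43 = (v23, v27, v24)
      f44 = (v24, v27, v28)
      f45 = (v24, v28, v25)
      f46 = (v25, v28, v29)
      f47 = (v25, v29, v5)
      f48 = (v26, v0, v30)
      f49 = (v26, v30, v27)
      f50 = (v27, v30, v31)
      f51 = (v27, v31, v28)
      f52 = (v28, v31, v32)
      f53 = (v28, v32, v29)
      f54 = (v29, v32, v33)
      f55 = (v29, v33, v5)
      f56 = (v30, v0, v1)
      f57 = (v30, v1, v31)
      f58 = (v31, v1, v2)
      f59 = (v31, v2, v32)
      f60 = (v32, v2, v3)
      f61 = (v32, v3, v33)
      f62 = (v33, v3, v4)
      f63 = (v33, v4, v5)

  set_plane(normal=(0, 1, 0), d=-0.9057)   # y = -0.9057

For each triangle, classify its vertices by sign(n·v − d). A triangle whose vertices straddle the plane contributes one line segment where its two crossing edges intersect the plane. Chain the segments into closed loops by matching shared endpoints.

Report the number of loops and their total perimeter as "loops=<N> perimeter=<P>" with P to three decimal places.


loops=1 perimeter=9.948

Straddling triangles (20 of 64):
  (v19,v22,v23) [++-] → (-0.9057, -0.9057, -1.34366)–(-1.45087, -0.9057, -0.5933)  len=0.9275
  (v19,v23,v20) [+-+] → (-1.45087, -0.9057, -0.5933)–(-1.45087, -0.9057, -0.239029)  len=0.3543
  (v20,v23,v24) [+--] → (-1.45087, -0.9057, -0.239029)–(-1.45087, -0.9057, 0.5933)  len=0.8323
  (v20,v24,v21) [+-+] → (-1.45087, -0.9057, 0.5933)–(-1.24262, -0.9057, 0.879917)  len=0.3543
  (v21,v24,v25) [+-+] → (-1.24262, -0.9057, 0.879917)–(-0.9057, -0.9057, 1.34366)  len=0.5732
  (v22,v0,v26) [++-] → (0, -0.9057, -1.6257)–(-0.537956, -0.9057, -1.5533)  len=0.5428
  (v22,v26,v23) [+--] → (-0.537956, -0.9057, -1.5533)–(-0.9057, -0.9057, -1.34366)  len=0.4233
  (v24,v28,v25) [--+] → (-0.714396, -0.9057, 1.45272)–(-0.9057, -0.9057, 1.34366)  len=0.2202
  (v25,v28,v29) [+--] → (-0.714396, -0.9057, 1.45272)–(-0.537956, -0.9057, 1.5533)  len=0.2031
  (v25,v29,v5) [+-+] → (-0.537956, -0.9057, 1.5533)–(0, -0.9057, 1.6257)  len=0.5428
  (v26,v0,v30) [-++] → (0, -0.9057, -1.6257)–(0.537956, -0.9057, -1.5533)  len=0.5428
  (v26,v30,v27) [-+-] → (0.537956, -0.9057, -1.5533)–(0.714396, -0.9057, -1.45272)  len=0.2031
  (v27,v30,v31) [-+-] → (0.714396, -0.9057, -1.45272)–(0.9057, -0.9057, -1.34366)  len=0.2202
  (v29,v32,v33) [--+] → (0.9057, -0.9057, 1.34366)–(0.537956, -0.9057, 1.5533)  len=0.4233
  (v29,v33,v5) [-++] → (0.537956, -0.9057, 1.5533)–(0, -0.9057, 1.6257)  len=0.5428
  (v30,v1,v31) [++-] → (1.24262, -0.9057, -0.879917)–(0.9057, -0.9057, -1.34366)  len=0.5732
  (v31,v1,v2) [-++] → (1.24262, -0.9057, -0.879917)–(1.45087, -0.9057, -0.5933)  len=0.3543
  (v31,v2,v32) [-+-] → (1.45087, -0.9057, -0.5933)–(1.45087, -0.9057, 0.239029)  len=0.8323
  (v32,v2,v3) [-++] → (1.45087, -0.9057, 0.239029)–(1.45087, -0.9057, 0.5933)  len=0.3543
  (v32,v3,v33) [-++] → (1.45087, -0.9057, 0.5933)–(0.9057, -0.9057, 1.34366)  len=0.9275

Chained into 1 loop(s):
  loop 1: 20 segments, perimeter = 9.9476
Total perimeter = 9.948


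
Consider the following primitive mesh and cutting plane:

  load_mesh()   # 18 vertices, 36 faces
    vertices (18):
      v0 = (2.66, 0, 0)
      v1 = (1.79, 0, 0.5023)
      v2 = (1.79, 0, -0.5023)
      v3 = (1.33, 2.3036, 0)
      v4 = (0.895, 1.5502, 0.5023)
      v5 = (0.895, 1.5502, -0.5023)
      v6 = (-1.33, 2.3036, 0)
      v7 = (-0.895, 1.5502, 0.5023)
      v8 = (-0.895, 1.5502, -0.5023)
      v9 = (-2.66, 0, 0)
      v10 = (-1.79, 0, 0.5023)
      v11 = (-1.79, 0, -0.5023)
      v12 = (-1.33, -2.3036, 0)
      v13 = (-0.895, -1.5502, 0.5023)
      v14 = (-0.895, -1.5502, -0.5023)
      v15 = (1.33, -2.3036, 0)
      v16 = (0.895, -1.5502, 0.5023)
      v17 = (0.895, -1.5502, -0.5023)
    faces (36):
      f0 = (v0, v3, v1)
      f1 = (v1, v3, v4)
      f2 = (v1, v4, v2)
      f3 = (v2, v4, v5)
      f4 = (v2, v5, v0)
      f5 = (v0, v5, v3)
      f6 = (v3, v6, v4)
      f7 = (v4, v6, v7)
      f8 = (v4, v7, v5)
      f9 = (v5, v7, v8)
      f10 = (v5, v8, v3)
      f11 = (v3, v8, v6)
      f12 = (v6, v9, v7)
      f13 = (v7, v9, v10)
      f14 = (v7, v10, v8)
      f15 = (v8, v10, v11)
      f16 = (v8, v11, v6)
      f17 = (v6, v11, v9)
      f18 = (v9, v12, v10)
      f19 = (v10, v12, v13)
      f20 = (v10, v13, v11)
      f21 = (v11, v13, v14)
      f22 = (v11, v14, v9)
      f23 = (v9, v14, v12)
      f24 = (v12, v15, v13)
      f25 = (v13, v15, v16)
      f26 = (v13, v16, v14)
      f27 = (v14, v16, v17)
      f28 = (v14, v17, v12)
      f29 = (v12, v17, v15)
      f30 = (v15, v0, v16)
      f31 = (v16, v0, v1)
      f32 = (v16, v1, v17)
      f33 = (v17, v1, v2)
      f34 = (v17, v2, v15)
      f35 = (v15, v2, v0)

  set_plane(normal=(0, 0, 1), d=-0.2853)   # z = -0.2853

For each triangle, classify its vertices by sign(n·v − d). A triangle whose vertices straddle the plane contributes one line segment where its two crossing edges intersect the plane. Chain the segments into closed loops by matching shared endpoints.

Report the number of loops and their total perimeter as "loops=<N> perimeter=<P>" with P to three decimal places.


Straddling triangles (24 of 36):
  (v1,v4,v2) [++-] → (1.59667, 0.334853, -0.2853)–(1.79, 0, -0.2853)  len=0.3867
  (v2,v4,v5) [-+-] → (1.59667, 0.334853, -0.2853)–(0.895, 1.5502, -0.2853)  len=1.4034
  (v2,v5,v0) [--+] → (1.6575, 0.880494, -0.2853)–(2.16585, 0, -0.2853)  len=1.0167
  (v0,v5,v3) [+-+] → (1.6575, 0.880494, -0.2853)–(1.08293, 1.87568, -0.2853)  len=1.1491
  (v4,v7,v5) [++-] → (0.508349, 1.5502, -0.2853)–(0.895, 1.5502, -0.2853)  len=0.3867
  (v5,v7,v8) [-+-] → (0.508349, 1.5502, -0.2853)–(-0.895, 1.5502, -0.2853)  len=1.4033
  (v5,v8,v3) [--+] → (0.0662283, 1.87568, -0.2853)–(1.08293, 1.87568, -0.2853)  len=1.0167
  (v3,v8,v6) [+-+] → (0.0662283, 1.87568, -0.2853)–(-1.08293, 1.87568, -0.2853)  len=1.1492
  (v7,v10,v8) [++-] → (-1.08833, 1.21535, -0.2853)–(-0.895, 1.5502, -0.2853)  len=0.3867
  (v8,v10,v11) [-+-] → (-1.08833, 1.21535, -0.2853)–(-1.79, 0, -0.2853)  len=1.4034
  (v8,v11,v6) [--+] → (-1.59127, 0.995185, -0.2853)–(-1.08293, 1.87568, -0.2853)  len=1.0167
  (v6,v11,v9) [+-+] → (-1.59127, 0.995185, -0.2853)–(-2.16585, 0, -0.2853)  len=1.1491
  (v10,v13,v11) [++-] → (-1.59667, -0.334853, -0.2853)–(-1.79, 0, -0.2853)  len=0.3867
  (v11,v13,v14) [-+-] → (-1.59667, -0.334853, -0.2853)–(-0.895, -1.5502, -0.2853)  len=1.4034
  (v11,v14,v9) [--+] → (-1.6575, -0.880494, -0.2853)–(-2.16585, 0, -0.2853)  len=1.0167
  (v9,v14,v12) [+-+] → (-1.6575, -0.880494, -0.2853)–(-1.08293, -1.87568, -0.2853)  len=1.1491
  (v13,v16,v14) [++-] → (-0.508349, -1.5502, -0.2853)–(-0.895, -1.5502, -0.2853)  len=0.3867
  (v14,v16,v17) [-+-] → (-0.508349, -1.5502, -0.2853)–(0.895, -1.5502, -0.2853)  len=1.4033
  (v14,v17,v12) [--+] → (-0.0662283, -1.87568, -0.2853)–(-1.08293, -1.87568, -0.2853)  len=1.0167
  (v12,v17,v15) [+-+] → (-0.0662283, -1.87568, -0.2853)–(1.08293, -1.87568, -0.2853)  len=1.1492
  (v16,v1,v17) [++-] → (1.08833, -1.21535, -0.2853)–(0.895, -1.5502, -0.2853)  len=0.3867
  (v17,v1,v2) [-+-] → (1.08833, -1.21535, -0.2853)–(1.79, 0, -0.2853)  len=1.4034
  (v17,v2,v15) [--+] → (1.59127, -0.995185, -0.2853)–(1.08293, -1.87568, -0.2853)  len=1.0167
  (v15,v2,v0) [+-+] → (1.59127, -0.995185, -0.2853)–(2.16585, 0, -0.2853)  len=1.1491

Chained into 2 loop(s):
  loop 1: 12 segments, perimeter = 10.7401
  loop 2: 12 segments, perimeter = 12.9951
Total perimeter = 23.735

loops=2 perimeter=23.735


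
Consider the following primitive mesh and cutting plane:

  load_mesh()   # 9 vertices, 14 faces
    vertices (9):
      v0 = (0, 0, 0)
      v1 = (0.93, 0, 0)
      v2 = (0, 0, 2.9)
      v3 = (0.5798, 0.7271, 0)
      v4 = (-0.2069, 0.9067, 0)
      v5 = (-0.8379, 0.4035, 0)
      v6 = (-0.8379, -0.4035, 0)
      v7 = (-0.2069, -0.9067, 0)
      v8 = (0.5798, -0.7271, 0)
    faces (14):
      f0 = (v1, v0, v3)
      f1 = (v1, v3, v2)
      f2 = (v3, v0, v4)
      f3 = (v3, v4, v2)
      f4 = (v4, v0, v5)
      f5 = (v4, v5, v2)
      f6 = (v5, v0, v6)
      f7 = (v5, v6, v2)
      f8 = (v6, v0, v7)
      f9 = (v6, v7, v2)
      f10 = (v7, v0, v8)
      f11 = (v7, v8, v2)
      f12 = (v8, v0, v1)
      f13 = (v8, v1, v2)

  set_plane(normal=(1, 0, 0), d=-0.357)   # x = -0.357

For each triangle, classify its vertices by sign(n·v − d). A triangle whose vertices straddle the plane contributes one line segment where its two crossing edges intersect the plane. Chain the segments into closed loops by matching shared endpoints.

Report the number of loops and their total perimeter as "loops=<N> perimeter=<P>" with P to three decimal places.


Straddling triangles (6 of 14):
  (v4,v0,v5) [++-] → (-0.357, 0.171917, 0)–(-0.357, 0.787001, 0)  len=0.6151
  (v4,v5,v2) [+-+] → (-0.357, 0.787001, 0)–(-0.357, 0.171917, 1.66441)  len=1.7744
  (v5,v0,v6) [-+-] → (-0.357, 0.171917, 0)–(-0.357, -0.171917, 0)  len=0.3438
  (v5,v6,v2) [--+] → (-0.357, -0.171917, 1.66441)–(-0.357, 0.171917, 1.66441)  len=0.3438
  (v6,v0,v7) [-++] → (-0.357, -0.171917, 0)–(-0.357, -0.787001, 0)  len=0.6151
  (v6,v7,v2) [-++] → (-0.357, -0.787001, 0)–(-0.357, -0.171917, 1.66441)  len=1.7744

Chained into 1 loop(s):
  loop 1: 6 segments, perimeter = 5.4667
Total perimeter = 5.467

loops=1 perimeter=5.467


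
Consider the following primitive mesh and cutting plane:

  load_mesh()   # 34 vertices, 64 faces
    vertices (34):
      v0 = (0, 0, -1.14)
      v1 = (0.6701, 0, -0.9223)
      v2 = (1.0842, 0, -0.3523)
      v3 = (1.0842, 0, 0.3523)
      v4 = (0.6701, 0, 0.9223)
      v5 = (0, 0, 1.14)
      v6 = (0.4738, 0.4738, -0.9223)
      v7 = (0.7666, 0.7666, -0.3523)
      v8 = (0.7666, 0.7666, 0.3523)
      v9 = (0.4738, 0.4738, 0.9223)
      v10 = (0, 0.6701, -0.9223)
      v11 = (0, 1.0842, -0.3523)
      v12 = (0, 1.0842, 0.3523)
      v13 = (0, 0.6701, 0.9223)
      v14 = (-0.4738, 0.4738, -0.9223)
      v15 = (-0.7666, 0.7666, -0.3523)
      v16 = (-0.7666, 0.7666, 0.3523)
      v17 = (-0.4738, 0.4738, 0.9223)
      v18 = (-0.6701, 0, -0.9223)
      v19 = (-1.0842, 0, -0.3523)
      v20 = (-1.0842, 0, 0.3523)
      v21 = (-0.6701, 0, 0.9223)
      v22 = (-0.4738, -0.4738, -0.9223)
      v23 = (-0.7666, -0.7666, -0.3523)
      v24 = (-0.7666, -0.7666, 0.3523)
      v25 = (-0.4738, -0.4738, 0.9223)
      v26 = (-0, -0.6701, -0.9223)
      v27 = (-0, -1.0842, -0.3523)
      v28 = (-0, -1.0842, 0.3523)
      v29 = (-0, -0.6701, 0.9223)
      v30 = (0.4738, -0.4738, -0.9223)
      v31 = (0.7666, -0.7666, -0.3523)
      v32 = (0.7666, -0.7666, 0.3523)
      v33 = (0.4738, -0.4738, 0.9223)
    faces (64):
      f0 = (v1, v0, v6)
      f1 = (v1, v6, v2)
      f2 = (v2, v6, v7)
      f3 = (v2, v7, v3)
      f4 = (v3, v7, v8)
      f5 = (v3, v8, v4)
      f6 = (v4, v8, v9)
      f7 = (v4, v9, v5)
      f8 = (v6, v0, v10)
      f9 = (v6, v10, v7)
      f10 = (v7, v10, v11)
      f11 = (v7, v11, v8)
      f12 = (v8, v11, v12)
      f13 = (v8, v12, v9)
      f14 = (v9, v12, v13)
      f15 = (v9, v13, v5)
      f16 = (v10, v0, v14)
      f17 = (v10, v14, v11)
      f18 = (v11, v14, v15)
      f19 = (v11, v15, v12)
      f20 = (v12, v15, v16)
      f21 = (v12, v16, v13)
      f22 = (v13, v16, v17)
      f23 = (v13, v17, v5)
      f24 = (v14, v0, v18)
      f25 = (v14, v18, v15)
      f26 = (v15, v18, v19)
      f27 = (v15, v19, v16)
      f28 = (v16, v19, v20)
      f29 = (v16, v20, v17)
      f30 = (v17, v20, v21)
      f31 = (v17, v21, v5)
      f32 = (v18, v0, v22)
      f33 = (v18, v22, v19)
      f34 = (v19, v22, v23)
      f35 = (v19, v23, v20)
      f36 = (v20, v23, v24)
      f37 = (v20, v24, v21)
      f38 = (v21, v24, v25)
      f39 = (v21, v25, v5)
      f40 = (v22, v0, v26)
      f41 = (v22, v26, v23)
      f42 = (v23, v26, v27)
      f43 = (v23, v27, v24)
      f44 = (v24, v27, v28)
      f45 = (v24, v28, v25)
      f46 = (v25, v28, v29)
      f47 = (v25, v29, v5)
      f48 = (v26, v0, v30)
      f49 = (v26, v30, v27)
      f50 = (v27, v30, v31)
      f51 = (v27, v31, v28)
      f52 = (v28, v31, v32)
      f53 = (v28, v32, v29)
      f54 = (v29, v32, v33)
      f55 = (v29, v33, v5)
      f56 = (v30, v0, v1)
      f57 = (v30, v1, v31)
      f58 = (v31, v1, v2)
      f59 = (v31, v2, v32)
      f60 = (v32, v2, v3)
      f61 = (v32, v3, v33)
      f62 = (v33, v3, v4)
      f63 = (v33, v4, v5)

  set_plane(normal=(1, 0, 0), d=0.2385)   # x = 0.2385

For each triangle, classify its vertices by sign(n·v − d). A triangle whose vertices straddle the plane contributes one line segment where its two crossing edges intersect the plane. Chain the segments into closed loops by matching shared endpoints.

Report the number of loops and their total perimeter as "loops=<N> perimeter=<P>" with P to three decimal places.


loops=1 perimeter=6.590

Straddling triangles (20 of 64):
  (v1,v0,v6) [+-+] → (0.2385, 0, -1.06252)–(0.2385, 0.2385, -1.03041)  len=0.2407
  (v4,v9,v5) [++-] → (0.2385, 0.2385, 1.03041)–(0.2385, 0, 1.06252)  len=0.2407
  (v6,v0,v10) [+--] → (0.2385, 0.2385, -1.03041)–(0.2385, 0.571287, -0.9223)  len=0.3499
  (v6,v10,v7) [+-+] → (0.2385, 0.571287, -0.9223)–(0.2385, 0.700123, -0.744965)  len=0.2192
  (v7,v10,v11) [+--] → (0.2385, 0.700123, -0.744965)–(0.2385, 0.98539, -0.3523)  len=0.4853
  (v7,v11,v8) [+-+] → (0.2385, 0.98539, -0.3523)–(0.2385, 0.98539, -0.133089)  len=0.2192
  (v8,v11,v12) [+--] → (0.2385, 0.98539, -0.133089)–(0.2385, 0.98539, 0.3523)  len=0.4854
  (v8,v12,v9) [+-+] → (0.2385, 0.98539, 0.3523)–(0.2385, 0.776939, 0.639225)  len=0.3547
  (v9,v12,v13) [+--] → (0.2385, 0.776939, 0.639225)–(0.2385, 0.571287, 0.9223)  len=0.3499
  (v9,v13,v5) [+--] → (0.2385, 0.571287, 0.9223)–(0.2385, 0.2385, 1.03041)  len=0.3499
  (v26,v0,v30) [--+] → (0.2385, -0.2385, -1.03041)–(0.2385, -0.571287, -0.9223)  len=0.3499
  (v26,v30,v27) [-+-] → (0.2385, -0.571287, -0.9223)–(0.2385, -0.776939, -0.639225)  len=0.3499
  (v27,v30,v31) [-++] → (0.2385, -0.776939, -0.639225)–(0.2385, -0.98539, -0.3523)  len=0.3547
  (v27,v31,v28) [-+-] → (0.2385, -0.98539, -0.3523)–(0.2385, -0.98539, 0.133089)  len=0.4854
  (v28,v31,v32) [-++] → (0.2385, -0.98539, 0.133089)–(0.2385, -0.98539, 0.3523)  len=0.2192
  (v28,v32,v29) [-+-] → (0.2385, -0.98539, 0.3523)–(0.2385, -0.700123, 0.744965)  len=0.4853
  (v29,v32,v33) [-++] → (0.2385, -0.700123, 0.744965)–(0.2385, -0.571287, 0.9223)  len=0.2192
  (v29,v33,v5) [-+-] → (0.2385, -0.571287, 0.9223)–(0.2385, -0.2385, 1.03041)  len=0.3499
  (v30,v0,v1) [+-+] → (0.2385, -0.2385, -1.03041)–(0.2385, 0, -1.06252)  len=0.2407
  (v33,v4,v5) [++-] → (0.2385, 0, 1.06252)–(0.2385, -0.2385, 1.03041)  len=0.2407

Chained into 1 loop(s):
  loop 1: 20 segments, perimeter = 6.5896
Total perimeter = 6.590


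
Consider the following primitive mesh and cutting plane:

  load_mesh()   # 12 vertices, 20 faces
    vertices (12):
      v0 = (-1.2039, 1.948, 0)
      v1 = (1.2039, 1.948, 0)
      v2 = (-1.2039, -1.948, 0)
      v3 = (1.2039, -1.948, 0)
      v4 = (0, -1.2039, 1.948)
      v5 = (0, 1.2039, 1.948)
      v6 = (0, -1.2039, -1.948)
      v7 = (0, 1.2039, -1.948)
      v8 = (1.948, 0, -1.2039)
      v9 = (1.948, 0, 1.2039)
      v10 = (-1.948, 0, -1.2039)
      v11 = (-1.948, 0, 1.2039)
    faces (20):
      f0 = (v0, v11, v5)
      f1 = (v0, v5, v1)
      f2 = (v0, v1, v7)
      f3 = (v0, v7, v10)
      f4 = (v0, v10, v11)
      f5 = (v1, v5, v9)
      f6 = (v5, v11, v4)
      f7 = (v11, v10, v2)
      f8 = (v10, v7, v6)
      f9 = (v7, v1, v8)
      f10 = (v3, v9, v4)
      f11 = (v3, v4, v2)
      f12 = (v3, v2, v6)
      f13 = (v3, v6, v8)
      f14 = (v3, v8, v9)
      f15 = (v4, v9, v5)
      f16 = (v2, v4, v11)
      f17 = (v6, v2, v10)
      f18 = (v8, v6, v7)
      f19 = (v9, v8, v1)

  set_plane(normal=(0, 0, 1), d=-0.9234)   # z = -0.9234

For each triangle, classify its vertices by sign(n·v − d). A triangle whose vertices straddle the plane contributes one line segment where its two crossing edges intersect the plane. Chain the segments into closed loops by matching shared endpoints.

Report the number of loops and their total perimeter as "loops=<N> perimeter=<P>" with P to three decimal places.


Straddling triangles (10 of 20):
  (v0,v1,v7) [++-] → (0.633222, 1.59528, -0.9234)–(-0.633222, 1.59528, -0.9234)  len=1.2664
  (v0,v7,v10) [+--] → (-0.633222, 1.59528, -0.9234)–(-1.77463, 0.45387, -0.9234)  len=1.6142
  (v0,v10,v11) [+-+] → (-1.77463, 0.45387, -0.9234)–(-1.948, 0, -0.9234)  len=0.4859
  (v11,v10,v2) [+-+] → (-1.948, 0, -0.9234)–(-1.77463, -0.45387, -0.9234)  len=0.4859
  (v7,v1,v8) [-+-] → (0.633222, 1.59528, -0.9234)–(1.77463, 0.45387, -0.9234)  len=1.6142
  (v3,v2,v6) [++-] → (-0.633222, -1.59528, -0.9234)–(0.633222, -1.59528, -0.9234)  len=1.2664
  (v3,v6,v8) [+--] → (0.633222, -1.59528, -0.9234)–(1.77463, -0.45387, -0.9234)  len=1.6142
  (v3,v8,v9) [+-+] → (1.77463, -0.45387, -0.9234)–(1.948, 0, -0.9234)  len=0.4859
  (v6,v2,v10) [-+-] → (-0.633222, -1.59528, -0.9234)–(-1.77463, -0.45387, -0.9234)  len=1.6142
  (v9,v8,v1) [+-+] → (1.948, 0, -0.9234)–(1.77463, 0.45387, -0.9234)  len=0.4859

Chained into 1 loop(s):
  loop 1: 10 segments, perimeter = 10.9331
Total perimeter = 10.933

loops=1 perimeter=10.933


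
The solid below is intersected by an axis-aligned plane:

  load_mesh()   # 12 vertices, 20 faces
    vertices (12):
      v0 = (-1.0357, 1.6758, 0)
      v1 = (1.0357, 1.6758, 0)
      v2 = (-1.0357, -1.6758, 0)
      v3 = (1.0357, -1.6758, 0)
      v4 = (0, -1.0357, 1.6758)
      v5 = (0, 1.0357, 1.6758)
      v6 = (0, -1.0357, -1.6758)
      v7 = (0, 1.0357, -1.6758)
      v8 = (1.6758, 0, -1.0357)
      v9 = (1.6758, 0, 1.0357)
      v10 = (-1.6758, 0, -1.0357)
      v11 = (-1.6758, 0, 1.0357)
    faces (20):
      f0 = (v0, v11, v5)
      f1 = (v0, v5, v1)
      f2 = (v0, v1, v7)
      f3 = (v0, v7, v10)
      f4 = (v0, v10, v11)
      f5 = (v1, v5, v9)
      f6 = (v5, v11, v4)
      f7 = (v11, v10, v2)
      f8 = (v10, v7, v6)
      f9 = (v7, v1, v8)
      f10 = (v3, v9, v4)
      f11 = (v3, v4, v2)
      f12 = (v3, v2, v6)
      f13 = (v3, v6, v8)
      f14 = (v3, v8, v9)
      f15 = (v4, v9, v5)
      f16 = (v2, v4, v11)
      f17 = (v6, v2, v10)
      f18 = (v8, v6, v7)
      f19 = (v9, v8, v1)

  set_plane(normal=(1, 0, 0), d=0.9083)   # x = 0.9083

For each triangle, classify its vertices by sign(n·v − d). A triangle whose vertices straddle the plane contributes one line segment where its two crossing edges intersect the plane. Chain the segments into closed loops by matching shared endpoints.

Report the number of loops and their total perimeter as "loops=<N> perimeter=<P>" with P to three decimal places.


Straddling triangles (10 of 20):
  (v0,v5,v1) [--+] → (0.9083, 1.59706, 0.206138)–(0.9083, 1.6758, 0)  len=0.2207
  (v0,v1,v7) [-+-] → (0.9083, 1.6758, 0)–(0.9083, 1.59706, -0.206138)  len=0.2207
  (v1,v5,v9) [+-+] → (0.9083, 1.59706, 0.206138)–(0.9083, 0.47434, 1.32886)  len=1.5878
  (v7,v1,v8) [-++] → (0.9083, 1.59706, -0.206138)–(0.9083, 0.47434, -1.32886)  len=1.5878
  (v3,v9,v4) [++-] → (0.9083, -0.47434, 1.32886)–(0.9083, -1.59706, 0.206138)  len=1.5878
  (v3,v4,v2) [+--] → (0.9083, -1.59706, 0.206138)–(0.9083, -1.6758, 0)  len=0.2207
  (v3,v2,v6) [+--] → (0.9083, -1.6758, 0)–(0.9083, -1.59706, -0.206138)  len=0.2207
  (v3,v6,v8) [+-+] → (0.9083, -1.59706, -0.206138)–(0.9083, -0.47434, -1.32886)  len=1.5878
  (v4,v9,v5) [-+-] → (0.9083, -0.47434, 1.32886)–(0.9083, 0.47434, 1.32886)  len=0.9487
  (v8,v6,v7) [+--] → (0.9083, -0.47434, -1.32886)–(0.9083, 0.47434, -1.32886)  len=0.9487

Chained into 1 loop(s):
  loop 1: 10 segments, perimeter = 9.1311
Total perimeter = 9.131

loops=1 perimeter=9.131


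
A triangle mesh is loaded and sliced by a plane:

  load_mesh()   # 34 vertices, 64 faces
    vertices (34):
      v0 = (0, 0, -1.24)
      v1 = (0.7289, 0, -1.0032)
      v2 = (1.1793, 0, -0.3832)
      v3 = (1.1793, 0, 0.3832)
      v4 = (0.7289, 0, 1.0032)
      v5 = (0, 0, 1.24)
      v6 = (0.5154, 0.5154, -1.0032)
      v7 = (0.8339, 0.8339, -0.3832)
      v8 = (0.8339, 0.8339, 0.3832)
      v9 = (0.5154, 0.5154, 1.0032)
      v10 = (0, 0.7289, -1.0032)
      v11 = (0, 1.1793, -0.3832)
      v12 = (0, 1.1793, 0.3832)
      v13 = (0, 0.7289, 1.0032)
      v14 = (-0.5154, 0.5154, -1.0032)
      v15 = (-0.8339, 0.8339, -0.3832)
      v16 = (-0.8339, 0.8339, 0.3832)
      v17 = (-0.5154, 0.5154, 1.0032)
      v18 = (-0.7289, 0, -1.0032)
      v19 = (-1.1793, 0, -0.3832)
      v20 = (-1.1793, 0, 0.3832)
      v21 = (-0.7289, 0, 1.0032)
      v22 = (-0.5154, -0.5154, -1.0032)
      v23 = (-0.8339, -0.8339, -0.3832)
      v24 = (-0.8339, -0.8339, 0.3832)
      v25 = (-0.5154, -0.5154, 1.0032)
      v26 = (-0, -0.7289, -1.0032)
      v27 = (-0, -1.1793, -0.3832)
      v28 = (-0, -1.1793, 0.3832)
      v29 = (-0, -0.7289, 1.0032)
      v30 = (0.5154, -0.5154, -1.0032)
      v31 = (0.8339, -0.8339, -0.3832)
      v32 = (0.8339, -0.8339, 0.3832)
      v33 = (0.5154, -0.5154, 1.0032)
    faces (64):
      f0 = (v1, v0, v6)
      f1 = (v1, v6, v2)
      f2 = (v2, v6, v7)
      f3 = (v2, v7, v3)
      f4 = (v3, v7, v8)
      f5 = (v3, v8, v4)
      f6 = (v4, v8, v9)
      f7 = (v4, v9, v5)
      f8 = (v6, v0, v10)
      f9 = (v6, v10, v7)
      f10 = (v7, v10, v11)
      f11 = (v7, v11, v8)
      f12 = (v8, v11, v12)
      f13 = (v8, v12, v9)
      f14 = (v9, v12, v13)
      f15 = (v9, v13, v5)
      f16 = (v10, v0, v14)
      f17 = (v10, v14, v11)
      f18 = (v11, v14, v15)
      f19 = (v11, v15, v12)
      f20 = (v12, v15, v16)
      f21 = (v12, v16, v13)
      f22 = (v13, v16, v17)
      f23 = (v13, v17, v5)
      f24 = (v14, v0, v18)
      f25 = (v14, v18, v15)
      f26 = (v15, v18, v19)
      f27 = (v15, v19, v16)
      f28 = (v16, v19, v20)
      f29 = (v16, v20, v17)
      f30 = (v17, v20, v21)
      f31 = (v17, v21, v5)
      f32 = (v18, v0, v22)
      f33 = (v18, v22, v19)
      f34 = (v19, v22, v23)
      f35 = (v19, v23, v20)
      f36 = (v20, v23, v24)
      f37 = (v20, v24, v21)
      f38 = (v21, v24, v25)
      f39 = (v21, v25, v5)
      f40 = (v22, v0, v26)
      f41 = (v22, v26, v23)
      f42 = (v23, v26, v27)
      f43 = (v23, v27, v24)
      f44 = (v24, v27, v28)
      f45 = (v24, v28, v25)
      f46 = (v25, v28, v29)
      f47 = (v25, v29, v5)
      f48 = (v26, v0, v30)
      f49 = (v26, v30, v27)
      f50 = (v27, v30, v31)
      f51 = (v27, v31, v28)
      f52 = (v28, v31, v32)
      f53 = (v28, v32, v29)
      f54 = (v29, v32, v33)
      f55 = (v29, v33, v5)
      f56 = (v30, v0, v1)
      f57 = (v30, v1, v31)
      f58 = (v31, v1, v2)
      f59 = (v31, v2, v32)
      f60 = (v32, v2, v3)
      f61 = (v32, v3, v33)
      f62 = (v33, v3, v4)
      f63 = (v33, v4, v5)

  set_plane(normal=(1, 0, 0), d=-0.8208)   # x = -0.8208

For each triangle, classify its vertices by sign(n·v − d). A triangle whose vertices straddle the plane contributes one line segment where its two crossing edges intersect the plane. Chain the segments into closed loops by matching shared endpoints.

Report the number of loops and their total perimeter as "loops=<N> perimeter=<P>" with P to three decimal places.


Straddling triangles (18 of 64):
  (v11,v14,v15) [++-] → (-0.8208, 0.8208, -0.408701)–(-0.8208, 0.839326, -0.3832)  len=0.0315
  (v11,v15,v12) [+-+] → (-0.8208, 0.839326, -0.3832)–(-0.8208, 0.839326, -0.37116)  len=0.0120
  (v12,v15,v16) [+--] → (-0.8208, 0.839326, -0.37116)–(-0.8208, 0.839326, 0.3832)  len=0.7544
  (v12,v16,v13) [+-+] → (-0.8208, 0.839326, 0.3832)–(-0.8208, 0.832251, 0.39294)  len=0.0120
  (v13,v16,v17) [+-+] → (-0.8208, 0.832251, 0.39294)–(-0.8208, 0.8208, 0.408701)  len=0.0195
  (v14,v18,v15) [++-] → (-0.8208, 0.729861, -0.460552)–(-0.8208, 0.8208, -0.408701)  len=0.1047
  (v15,v18,v19) [-+-] → (-0.8208, 0.729861, -0.460552)–(-0.8208, 0, -0.876695)  len=0.8402
  (v16,v20,v17) [--+] → (-0.8208, 0.278311, 0.717994)–(-0.8208, 0.8208, 0.408701)  len=0.6245
  (v17,v20,v21) [+-+] → (-0.8208, 0.278311, 0.717994)–(-0.8208, 0, 0.876695)  len=0.3204
  (v18,v22,v19) [++-] → (-0.8208, -0.278311, -0.717994)–(-0.8208, 0, -0.876695)  len=0.3204
  (v19,v22,v23) [-+-] → (-0.8208, -0.278311, -0.717994)–(-0.8208, -0.8208, -0.408701)  len=0.6245
  (v20,v24,v21) [--+] → (-0.8208, -0.729861, 0.460552)–(-0.8208, 0, 0.876695)  len=0.8402
  (v21,v24,v25) [+-+] → (-0.8208, -0.729861, 0.460552)–(-0.8208, -0.8208, 0.408701)  len=0.1047
  (v22,v26,v23) [++-] → (-0.8208, -0.832251, -0.39294)–(-0.8208, -0.8208, -0.408701)  len=0.0195
  (v23,v26,v27) [-++] → (-0.8208, -0.832251, -0.39294)–(-0.8208, -0.839326, -0.3832)  len=0.0120
  (v23,v27,v24) [-+-] → (-0.8208, -0.839326, -0.3832)–(-0.8208, -0.839326, 0.37116)  len=0.7544
  (v24,v27,v28) [-++] → (-0.8208, -0.839326, 0.37116)–(-0.8208, -0.839326, 0.3832)  len=0.0120
  (v24,v28,v25) [-++] → (-0.8208, -0.839326, 0.3832)–(-0.8208, -0.8208, 0.408701)  len=0.0315

Chained into 1 loop(s):
  loop 1: 18 segments, perimeter = 5.4383
Total perimeter = 5.438

loops=1 perimeter=5.438


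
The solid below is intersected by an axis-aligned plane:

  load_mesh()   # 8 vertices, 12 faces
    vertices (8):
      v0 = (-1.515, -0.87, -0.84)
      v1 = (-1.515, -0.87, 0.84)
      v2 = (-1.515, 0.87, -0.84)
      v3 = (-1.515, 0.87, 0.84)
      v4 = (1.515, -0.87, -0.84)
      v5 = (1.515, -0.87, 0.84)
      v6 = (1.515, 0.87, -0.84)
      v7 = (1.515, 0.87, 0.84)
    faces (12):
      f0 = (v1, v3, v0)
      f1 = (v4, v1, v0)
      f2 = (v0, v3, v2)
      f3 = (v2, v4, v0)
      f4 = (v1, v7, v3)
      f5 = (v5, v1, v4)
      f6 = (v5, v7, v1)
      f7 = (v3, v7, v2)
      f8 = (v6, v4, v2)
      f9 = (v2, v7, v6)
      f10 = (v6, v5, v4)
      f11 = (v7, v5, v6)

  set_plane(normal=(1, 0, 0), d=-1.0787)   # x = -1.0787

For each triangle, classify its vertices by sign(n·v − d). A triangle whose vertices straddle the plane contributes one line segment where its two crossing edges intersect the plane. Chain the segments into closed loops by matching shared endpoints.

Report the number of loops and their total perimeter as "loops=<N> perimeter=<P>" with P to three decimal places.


loops=1 perimeter=6.840

Straddling triangles (8 of 12):
  (v4,v1,v0) [+--] → (-1.0787, -0.87, 0.598091)–(-1.0787, -0.87, -0.84)  len=1.4381
  (v2,v4,v0) [-+-] → (-1.0787, 0.619451, -0.84)–(-1.0787, -0.87, -0.84)  len=1.4895
  (v1,v7,v3) [-+-] → (-1.0787, -0.619451, 0.84)–(-1.0787, 0.87, 0.84)  len=1.4895
  (v5,v1,v4) [+-+] → (-1.0787, -0.87, 0.84)–(-1.0787, -0.87, 0.598091)  len=0.2419
  (v5,v7,v1) [++-] → (-1.0787, -0.619451, 0.84)–(-1.0787, -0.87, 0.84)  len=0.2505
  (v3,v7,v2) [-+-] → (-1.0787, 0.87, 0.84)–(-1.0787, 0.87, -0.598091)  len=1.4381
  (v6,v4,v2) [++-] → (-1.0787, 0.619451, -0.84)–(-1.0787, 0.87, -0.84)  len=0.2505
  (v2,v7,v6) [-++] → (-1.0787, 0.87, -0.598091)–(-1.0787, 0.87, -0.84)  len=0.2419

Chained into 1 loop(s):
  loop 1: 8 segments, perimeter = 6.8400
Total perimeter = 6.840


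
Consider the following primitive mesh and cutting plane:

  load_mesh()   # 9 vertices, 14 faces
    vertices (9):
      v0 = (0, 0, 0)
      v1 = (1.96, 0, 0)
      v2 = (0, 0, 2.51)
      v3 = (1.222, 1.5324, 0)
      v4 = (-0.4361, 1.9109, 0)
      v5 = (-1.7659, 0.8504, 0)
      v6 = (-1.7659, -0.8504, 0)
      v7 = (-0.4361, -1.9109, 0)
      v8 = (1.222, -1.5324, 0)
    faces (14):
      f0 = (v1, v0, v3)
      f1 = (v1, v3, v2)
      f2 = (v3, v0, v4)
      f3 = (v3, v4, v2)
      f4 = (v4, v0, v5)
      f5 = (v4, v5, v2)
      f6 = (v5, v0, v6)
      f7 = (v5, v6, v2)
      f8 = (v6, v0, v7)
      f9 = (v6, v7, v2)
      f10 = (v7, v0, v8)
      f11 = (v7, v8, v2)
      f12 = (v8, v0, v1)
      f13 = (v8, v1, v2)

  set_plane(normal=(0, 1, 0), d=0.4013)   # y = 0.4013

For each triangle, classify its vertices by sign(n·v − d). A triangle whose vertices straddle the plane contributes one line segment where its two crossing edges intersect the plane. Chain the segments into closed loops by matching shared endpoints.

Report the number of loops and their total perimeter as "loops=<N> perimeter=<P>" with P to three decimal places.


Straddling triangles (8 of 14):
  (v1,v0,v3) [--+] → (0.320013, 0.4013, 0)–(1.76673, 0.4013, 0)  len=1.4467
  (v1,v3,v2) [-+-] → (1.76673, 0.4013, 0)–(0.320013, 0.4013, 1.85269)  len=2.3506
  (v3,v0,v4) [+-+] → (0.320013, 0.4013, 0)–(-0.0915835, 0.4013, 0)  len=0.4116
  (v3,v4,v2) [++-] → (-0.0915835, 0.4013, 1.98289)–(0.320013, 0.4013, 1.85269)  len=0.4317
  (v4,v0,v5) [+-+] → (-0.0915835, 0.4013, 0)–(-0.83332, 0.4013, 0)  len=0.7417
  (v4,v5,v2) [++-] → (-0.83332, 0.4013, 1.32554)–(-0.0915835, 0.4013, 1.98289)  len=0.9911
  (v5,v0,v6) [+--] → (-0.83332, 0.4013, 0)–(-1.7659, 0.4013, 0)  len=0.9326
  (v5,v6,v2) [+--] → (-1.7659, 0.4013, 0)–(-0.83332, 0.4013, 1.32554)  len=1.6207

Chained into 1 loop(s):
  loop 1: 8 segments, perimeter = 8.9268
Total perimeter = 8.927

loops=1 perimeter=8.927


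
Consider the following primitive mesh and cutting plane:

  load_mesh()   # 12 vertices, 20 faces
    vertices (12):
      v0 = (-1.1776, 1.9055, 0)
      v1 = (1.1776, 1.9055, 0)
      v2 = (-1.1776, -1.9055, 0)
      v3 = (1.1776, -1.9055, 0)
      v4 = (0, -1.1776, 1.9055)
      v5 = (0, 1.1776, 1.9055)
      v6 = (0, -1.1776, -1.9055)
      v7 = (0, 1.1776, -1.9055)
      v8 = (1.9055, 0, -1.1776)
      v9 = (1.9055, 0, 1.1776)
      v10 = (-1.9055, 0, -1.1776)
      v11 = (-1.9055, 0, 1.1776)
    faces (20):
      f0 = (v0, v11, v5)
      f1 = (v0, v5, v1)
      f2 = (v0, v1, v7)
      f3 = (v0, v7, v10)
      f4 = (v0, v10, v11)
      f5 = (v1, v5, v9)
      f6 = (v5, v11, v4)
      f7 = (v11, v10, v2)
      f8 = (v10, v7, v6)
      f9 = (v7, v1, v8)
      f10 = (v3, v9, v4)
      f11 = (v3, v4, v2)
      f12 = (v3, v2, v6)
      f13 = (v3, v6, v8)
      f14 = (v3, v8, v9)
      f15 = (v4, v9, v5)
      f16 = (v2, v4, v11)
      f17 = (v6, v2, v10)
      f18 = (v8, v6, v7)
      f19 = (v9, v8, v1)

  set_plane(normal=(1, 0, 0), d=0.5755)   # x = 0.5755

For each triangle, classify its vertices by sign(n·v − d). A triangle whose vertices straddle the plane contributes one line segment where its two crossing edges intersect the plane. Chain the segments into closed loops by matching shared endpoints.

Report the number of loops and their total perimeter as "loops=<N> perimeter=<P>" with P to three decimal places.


loops=1 perimeter=11.484

Straddling triangles (10 of 20):
  (v0,v5,v1) [--+] → (0.5755, 1.53333, 0.974271)–(0.5755, 1.9055, 0)  len=1.0429
  (v0,v1,v7) [-+-] → (0.5755, 1.9055, 0)–(0.5755, 1.53333, -0.974271)  len=1.0429
  (v1,v5,v9) [+-+] → (0.5755, 1.53333, 0.974271)–(0.5755, 0.821941, 1.68566)  len=1.0061
  (v7,v1,v8) [-++] → (0.5755, 1.53333, -0.974271)–(0.5755, 0.821941, -1.68566)  len=1.0061
  (v3,v9,v4) [++-] → (0.5755, -0.821941, 1.68566)–(0.5755, -1.53333, 0.974271)  len=1.0061
  (v3,v4,v2) [+--] → (0.5755, -1.53333, 0.974271)–(0.5755, -1.9055, 0)  len=1.0429
  (v3,v2,v6) [+--] → (0.5755, -1.9055, 0)–(0.5755, -1.53333, -0.974271)  len=1.0429
  (v3,v6,v8) [+-+] → (0.5755, -1.53333, -0.974271)–(0.5755, -0.821941, -1.68566)  len=1.0061
  (v4,v9,v5) [-+-] → (0.5755, -0.821941, 1.68566)–(0.5755, 0.821941, 1.68566)  len=1.6439
  (v8,v6,v7) [+--] → (0.5755, -0.821941, -1.68566)–(0.5755, 0.821941, -1.68566)  len=1.6439

Chained into 1 loop(s):
  loop 1: 10 segments, perimeter = 11.4837
Total perimeter = 11.484


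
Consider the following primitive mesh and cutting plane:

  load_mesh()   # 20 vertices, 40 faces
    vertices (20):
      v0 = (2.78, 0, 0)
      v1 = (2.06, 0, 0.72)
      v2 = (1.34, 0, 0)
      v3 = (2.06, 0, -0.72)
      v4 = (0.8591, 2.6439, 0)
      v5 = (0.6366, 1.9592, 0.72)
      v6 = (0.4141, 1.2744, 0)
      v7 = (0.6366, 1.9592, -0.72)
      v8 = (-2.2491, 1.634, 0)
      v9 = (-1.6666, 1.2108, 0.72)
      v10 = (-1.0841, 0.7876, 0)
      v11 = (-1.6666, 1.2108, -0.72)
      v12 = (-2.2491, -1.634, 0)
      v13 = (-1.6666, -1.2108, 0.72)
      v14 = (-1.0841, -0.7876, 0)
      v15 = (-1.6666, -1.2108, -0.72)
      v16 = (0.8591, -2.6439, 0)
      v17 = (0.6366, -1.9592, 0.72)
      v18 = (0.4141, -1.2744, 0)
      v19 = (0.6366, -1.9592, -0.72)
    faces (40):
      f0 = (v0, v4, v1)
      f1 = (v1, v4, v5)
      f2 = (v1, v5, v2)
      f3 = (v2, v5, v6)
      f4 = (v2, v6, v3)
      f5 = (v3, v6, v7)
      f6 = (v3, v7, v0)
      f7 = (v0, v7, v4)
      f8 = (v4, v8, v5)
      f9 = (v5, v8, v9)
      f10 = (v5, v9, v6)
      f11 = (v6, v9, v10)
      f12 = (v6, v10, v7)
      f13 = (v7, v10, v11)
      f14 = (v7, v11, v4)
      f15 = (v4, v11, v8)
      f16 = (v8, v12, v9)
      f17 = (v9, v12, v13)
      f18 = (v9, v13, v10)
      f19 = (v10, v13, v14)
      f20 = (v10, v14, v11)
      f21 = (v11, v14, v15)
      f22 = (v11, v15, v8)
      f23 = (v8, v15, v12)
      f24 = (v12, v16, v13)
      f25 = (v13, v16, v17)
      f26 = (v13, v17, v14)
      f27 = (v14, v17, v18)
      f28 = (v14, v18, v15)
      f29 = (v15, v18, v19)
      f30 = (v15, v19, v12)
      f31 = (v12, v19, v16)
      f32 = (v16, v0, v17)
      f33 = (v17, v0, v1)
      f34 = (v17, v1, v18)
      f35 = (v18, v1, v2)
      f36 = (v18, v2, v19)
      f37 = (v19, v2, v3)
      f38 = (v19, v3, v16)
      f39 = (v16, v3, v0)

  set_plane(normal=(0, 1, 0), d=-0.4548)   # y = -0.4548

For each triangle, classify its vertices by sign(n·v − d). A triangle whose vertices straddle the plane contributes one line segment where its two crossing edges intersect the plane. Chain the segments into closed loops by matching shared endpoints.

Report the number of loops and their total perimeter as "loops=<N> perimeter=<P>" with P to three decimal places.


loops=2 perimeter=7.777

Straddling triangles (16 of 40):
  (v8,v12,v9) [+-+] → (-2.2491, -0.4548, 0)–(-2.00765, -0.4548, 0.298448)  len=0.3839
  (v9,v12,v13) [+--] → (-2.00765, -0.4548, 0.298448)–(-1.6666, -0.4548, 0.72)  len=0.5422
  (v9,v13,v10) [+-+] → (-1.6666, -0.4548, 0.72)–(-1.44624, -0.4548, 0.447622)  len=0.3504
  (v10,v13,v14) [+--] → (-1.44624, -0.4548, 0.447622)–(-1.0841, -0.4548, 0)  len=0.5758
  (v10,v14,v11) [+-+] → (-1.0841, -0.4548, 0)–(-1.18111, -0.4548, -0.119904)  len=0.1542
  (v11,v14,v15) [+--] → (-1.18111, -0.4548, -0.119904)–(-1.6666, -0.4548, -0.72)  len=0.7719
  (v11,v15,v8) [+-+] → (-1.6666, -0.4548, -0.72)–(-1.8214, -0.4548, -0.528661)  len=0.2461
  (v8,v15,v12) [+--] → (-1.8214, -0.4548, -0.528661)–(-2.2491, -0.4548, 0)  len=0.6800
  (v16,v0,v17) [-+-] → (2.44957, -0.4548, 0)–(2.28244, -0.4548, 0.167138)  len=0.2364
  (v17,v0,v1) [-++] → (2.28244, -0.4548, 0.167138)–(1.72958, -0.4548, 0.72)  len=0.7819
  (v17,v1,v18) [-+-] → (1.72958, -0.4548, 0.72)–(1.47262, -0.4548, 0.463051)  len=0.3634
  (v18,v1,v2) [-++] → (1.47262, -0.4548, 0.463051)–(1.00957, -0.4548, 0)  len=0.6549
  (v18,v2,v19) [-+-] → (1.00957, -0.4548, 0)–(1.17672, -0.4548, -0.167138)  len=0.2364
  (v19,v2,v3) [-++] → (1.17672, -0.4548, -0.167138)–(1.72958, -0.4548, -0.72)  len=0.7819
  (v19,v3,v16) [-+-] → (1.72958, -0.4548, -0.72)–(1.85342, -0.4548, -0.596147)  len=0.1751
  (v16,v3,v0) [-++] → (1.85342, -0.4548, -0.596147)–(2.44957, -0.4548, 0)  len=0.8431

Chained into 2 loop(s):
  loop 1: 8 segments, perimeter = 3.7045
  loop 2: 8 segments, perimeter = 4.0729
Total perimeter = 7.777


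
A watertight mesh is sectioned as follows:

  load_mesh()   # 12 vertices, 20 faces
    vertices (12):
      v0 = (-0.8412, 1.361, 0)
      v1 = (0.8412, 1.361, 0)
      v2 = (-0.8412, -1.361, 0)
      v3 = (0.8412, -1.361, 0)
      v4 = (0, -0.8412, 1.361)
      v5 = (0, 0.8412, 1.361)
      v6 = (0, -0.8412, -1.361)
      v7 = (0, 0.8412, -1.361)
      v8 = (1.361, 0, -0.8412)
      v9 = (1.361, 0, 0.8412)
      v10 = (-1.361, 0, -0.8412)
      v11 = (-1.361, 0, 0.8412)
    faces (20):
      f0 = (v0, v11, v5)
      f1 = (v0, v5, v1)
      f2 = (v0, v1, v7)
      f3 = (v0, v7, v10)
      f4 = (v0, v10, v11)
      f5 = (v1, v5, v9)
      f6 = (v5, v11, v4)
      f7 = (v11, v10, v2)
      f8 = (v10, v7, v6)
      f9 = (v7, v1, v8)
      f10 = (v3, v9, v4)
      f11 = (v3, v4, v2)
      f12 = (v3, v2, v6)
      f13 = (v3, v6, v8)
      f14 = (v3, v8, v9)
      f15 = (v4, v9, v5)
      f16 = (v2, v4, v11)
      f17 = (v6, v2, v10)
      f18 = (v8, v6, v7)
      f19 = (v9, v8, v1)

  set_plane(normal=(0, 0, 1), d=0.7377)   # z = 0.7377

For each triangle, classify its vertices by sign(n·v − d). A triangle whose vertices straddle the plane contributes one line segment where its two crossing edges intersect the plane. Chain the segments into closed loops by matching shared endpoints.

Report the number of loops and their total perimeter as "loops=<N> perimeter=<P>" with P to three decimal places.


loops=1 perimeter=7.416

Straddling triangles (10 of 20):
  (v0,v11,v5) [-++] → (-1.29704, 0.167455, 0.7377)–(-0.385246, 1.07925, 0.7377)  len=1.2895
  (v0,v5,v1) [-+-] → (-0.385246, 1.07925, 0.7377)–(0.385246, 1.07925, 0.7377)  len=0.7705
  (v0,v10,v11) [--+] → (-1.361, 0, 0.7377)–(-1.29704, 0.167455, 0.7377)  len=0.1793
  (v1,v5,v9) [-++] → (0.385246, 1.07925, 0.7377)–(1.29704, 0.167455, 0.7377)  len=1.2895
  (v11,v10,v2) [+--] → (-1.361, 0, 0.7377)–(-1.29704, -0.167455, 0.7377)  len=0.1793
  (v3,v9,v4) [-++] → (1.29704, -0.167455, 0.7377)–(0.385246, -1.07925, 0.7377)  len=1.2895
  (v3,v4,v2) [-+-] → (0.385246, -1.07925, 0.7377)–(-0.385246, -1.07925, 0.7377)  len=0.7705
  (v3,v8,v9) [--+] → (1.361, 0, 0.7377)–(1.29704, -0.167455, 0.7377)  len=0.1793
  (v2,v4,v11) [-++] → (-0.385246, -1.07925, 0.7377)–(-1.29704, -0.167455, 0.7377)  len=1.2895
  (v9,v8,v1) [+--] → (1.361, 0, 0.7377)–(1.29704, 0.167455, 0.7377)  len=0.1793

Chained into 1 loop(s):
  loop 1: 10 segments, perimeter = 7.4159
Total perimeter = 7.416


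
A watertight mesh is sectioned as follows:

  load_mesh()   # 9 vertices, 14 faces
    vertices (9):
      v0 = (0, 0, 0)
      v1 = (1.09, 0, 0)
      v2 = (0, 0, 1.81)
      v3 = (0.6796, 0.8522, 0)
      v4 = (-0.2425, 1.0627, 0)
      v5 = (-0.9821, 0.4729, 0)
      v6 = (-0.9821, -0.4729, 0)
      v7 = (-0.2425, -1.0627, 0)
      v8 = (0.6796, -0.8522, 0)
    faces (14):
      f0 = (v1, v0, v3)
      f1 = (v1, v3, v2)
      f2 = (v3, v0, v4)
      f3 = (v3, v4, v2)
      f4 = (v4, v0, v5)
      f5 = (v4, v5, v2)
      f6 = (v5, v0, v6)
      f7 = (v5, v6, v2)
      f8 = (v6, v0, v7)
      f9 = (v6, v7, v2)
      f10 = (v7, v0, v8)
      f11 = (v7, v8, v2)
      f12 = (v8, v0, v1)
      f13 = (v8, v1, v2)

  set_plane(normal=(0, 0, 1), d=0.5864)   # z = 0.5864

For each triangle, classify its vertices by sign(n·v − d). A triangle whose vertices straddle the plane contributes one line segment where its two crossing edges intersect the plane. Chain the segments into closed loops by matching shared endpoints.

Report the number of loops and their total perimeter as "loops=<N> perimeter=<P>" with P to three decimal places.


loops=1 perimeter=4.476

Straddling triangles (7 of 14):
  (v1,v3,v2) [--+] → (0.459425, 0.576106, 0.5864)–(0.736864, 0, 0.5864)  len=0.6394
  (v3,v4,v2) [--+] → (-0.163935, 0.718409, 0.5864)–(0.459425, 0.576106, 0.5864)  len=0.6394
  (v4,v5,v2) [--+] → (-0.663921, 0.319691, 0.5864)–(-0.163935, 0.718409, 0.5864)  len=0.6395
  (v5,v6,v2) [--+] → (-0.663921, -0.319691, 0.5864)–(-0.663921, 0.319691, 0.5864)  len=0.6394
  (v6,v7,v2) [--+] → (-0.163935, -0.718409, 0.5864)–(-0.663921, -0.319691, 0.5864)  len=0.6395
  (v7,v8,v2) [--+] → (0.459425, -0.576106, 0.5864)–(-0.163935, -0.718409, 0.5864)  len=0.6394
  (v8,v1,v2) [--+] → (0.736864, 0, 0.5864)–(0.459425, -0.576106, 0.5864)  len=0.6394

Chained into 1 loop(s):
  loop 1: 7 segments, perimeter = 4.4760
Total perimeter = 4.476
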